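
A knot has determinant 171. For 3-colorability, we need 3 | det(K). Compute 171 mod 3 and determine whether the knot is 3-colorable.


Step 1: A knot is p-colorable if and only if p divides its determinant.
Step 2: Compute 171 mod 3.
171 = 57 * 3 + 0
Step 3: 171 mod 3 = 0
Step 4: The knot is 3-colorable: yes

0


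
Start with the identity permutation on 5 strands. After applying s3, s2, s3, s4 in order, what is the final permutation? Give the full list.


Starting with identity [1, 2, 3, 4, 5].
Apply generators in sequence:
  After s3: [1, 2, 4, 3, 5]
  After s2: [1, 4, 2, 3, 5]
  After s3: [1, 4, 3, 2, 5]
  After s4: [1, 4, 3, 5, 2]
Final permutation: [1, 4, 3, 5, 2]

[1, 4, 3, 5, 2]


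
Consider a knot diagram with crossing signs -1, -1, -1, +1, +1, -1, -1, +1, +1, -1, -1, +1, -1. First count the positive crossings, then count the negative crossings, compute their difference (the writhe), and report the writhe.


Step 1: Count positive crossings (+1).
Positive crossings: 5
Step 2: Count negative crossings (-1).
Negative crossings: 8
Step 3: Writhe = (positive) - (negative)
w = 5 - 8 = -3
Step 4: |w| = 3, and w is negative

-3


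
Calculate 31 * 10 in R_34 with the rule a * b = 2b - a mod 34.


31 * 10 = 2*10 - 31 mod 34
= 20 - 31 mod 34
= -11 mod 34 = 23

23


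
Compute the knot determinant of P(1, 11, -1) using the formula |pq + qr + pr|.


Step 1: Compute pq + qr + pr.
pq = 1*11 = 11
qr = 11*(-1) = -11
pr = 1*(-1) = -1
pq + qr + pr = 11 + (-11) + (-1) = -1
Step 2: Take absolute value.
det(P(1,11,-1)) = |-1| = 1

1


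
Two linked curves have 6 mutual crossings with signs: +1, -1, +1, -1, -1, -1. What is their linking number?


Step 1: Count positive crossings: 2
Step 2: Count negative crossings: 4
Step 3: Sum of signs = 2 - 4 = -2
Step 4: Linking number = sum/2 = -2/2 = -1

-1


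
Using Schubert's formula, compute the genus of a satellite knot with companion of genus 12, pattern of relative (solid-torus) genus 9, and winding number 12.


Schubert: g(satellite) = g_rel(pattern) + |winding| * g(companion),
where g_rel(pattern) is the genus of the pattern relative to the solid torus.
= 9 + 12 * 12
= 9 + 144 = 153

153


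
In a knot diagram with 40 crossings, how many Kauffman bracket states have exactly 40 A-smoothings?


We choose which 40 of 40 crossings get A-smoothings.
C(40, 40) = 40! / (40! * 0!)
= 1

1


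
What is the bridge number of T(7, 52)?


The bridge number of T(p,q) is min(p,q).
min(7, 52) = 7

7


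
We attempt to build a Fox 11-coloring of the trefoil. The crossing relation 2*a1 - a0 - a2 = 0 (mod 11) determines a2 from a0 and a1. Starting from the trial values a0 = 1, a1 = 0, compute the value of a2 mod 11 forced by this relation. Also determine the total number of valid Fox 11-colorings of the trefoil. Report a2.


Step 1: Apply the given crossing relation 2*a1 - a0 - a2 = 0 (mod 11).
  a2 = 2*a1 - a0 mod 11
  a2 = 2*0 - 1 mod 11
  a2 = 0 - 1 mod 11
  a2 = -1 mod 11 = 10
Step 2: The trefoil has determinant 3.
  Number of Fox p-colorings (p prime) is p^2 if p = 3, else p.
  Since 11 does not divide 3, only trivial (constant) colorings exist.
  (So the trial a0 = 1, a1 = 0 with a0 != a1 does NOT extend to a valid coloring of the whole trefoil: the other two crossing relations require 3*(a1 - a0) = 0 (mod 11), which fails.)
  Total colorings = 11
Step 3: a2 = 10, total Fox 11-colorings = 11

10


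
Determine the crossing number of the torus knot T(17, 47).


For a torus knot T(p, q) with gcd(p,q)=1,
the crossing number is min(p*(q-1), q*(p-1)).
p*(q-1) = 17*46 = 782
q*(p-1) = 47*16 = 752
min(782, 752) = 752

752


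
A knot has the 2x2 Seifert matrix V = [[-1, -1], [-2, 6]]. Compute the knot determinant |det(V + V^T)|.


Step 1: Form V + V^T where V = [[-1, -1], [-2, 6]]
  V^T = [[-1, -2], [-1, 6]]
  V + V^T = [[-2, -3], [-3, 12]]
Step 2: det(V + V^T) = (-2)*12 - (-3)*(-3)
  = -24 - 9 = -33
Step 3: Knot determinant = |det(V + V^T)| = |-33| = 33

33


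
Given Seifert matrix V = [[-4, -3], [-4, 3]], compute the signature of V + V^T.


Step 1: V + V^T = [[-8, -7], [-7, 6]]
Step 2: trace = -2, det = -97
Step 3: Discriminant = (-2)^2 - 4*(-97) = 392
Step 4: Eigenvalues: 8.89949, -10.8995
Step 5: Signature = (# positive eigenvalues) - (# negative eigenvalues) = 0

0


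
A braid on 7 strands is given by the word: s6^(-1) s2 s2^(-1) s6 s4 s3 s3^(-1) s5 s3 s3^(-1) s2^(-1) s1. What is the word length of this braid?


The word length counts the number of generators (including inverses).
Listing each generator: s6^(-1), s2, s2^(-1), s6, s4, s3, s3^(-1), s5, s3, s3^(-1), s2^(-1), s1
There are 12 generators in this braid word.

12


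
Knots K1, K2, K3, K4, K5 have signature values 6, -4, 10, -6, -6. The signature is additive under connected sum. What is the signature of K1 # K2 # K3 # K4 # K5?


The signature is additive under connected sum.
signature(K1 # K2 # K3 # K4 # K5) = (6) + (-4) + (10) + (-6) + (-6)
= 0

0


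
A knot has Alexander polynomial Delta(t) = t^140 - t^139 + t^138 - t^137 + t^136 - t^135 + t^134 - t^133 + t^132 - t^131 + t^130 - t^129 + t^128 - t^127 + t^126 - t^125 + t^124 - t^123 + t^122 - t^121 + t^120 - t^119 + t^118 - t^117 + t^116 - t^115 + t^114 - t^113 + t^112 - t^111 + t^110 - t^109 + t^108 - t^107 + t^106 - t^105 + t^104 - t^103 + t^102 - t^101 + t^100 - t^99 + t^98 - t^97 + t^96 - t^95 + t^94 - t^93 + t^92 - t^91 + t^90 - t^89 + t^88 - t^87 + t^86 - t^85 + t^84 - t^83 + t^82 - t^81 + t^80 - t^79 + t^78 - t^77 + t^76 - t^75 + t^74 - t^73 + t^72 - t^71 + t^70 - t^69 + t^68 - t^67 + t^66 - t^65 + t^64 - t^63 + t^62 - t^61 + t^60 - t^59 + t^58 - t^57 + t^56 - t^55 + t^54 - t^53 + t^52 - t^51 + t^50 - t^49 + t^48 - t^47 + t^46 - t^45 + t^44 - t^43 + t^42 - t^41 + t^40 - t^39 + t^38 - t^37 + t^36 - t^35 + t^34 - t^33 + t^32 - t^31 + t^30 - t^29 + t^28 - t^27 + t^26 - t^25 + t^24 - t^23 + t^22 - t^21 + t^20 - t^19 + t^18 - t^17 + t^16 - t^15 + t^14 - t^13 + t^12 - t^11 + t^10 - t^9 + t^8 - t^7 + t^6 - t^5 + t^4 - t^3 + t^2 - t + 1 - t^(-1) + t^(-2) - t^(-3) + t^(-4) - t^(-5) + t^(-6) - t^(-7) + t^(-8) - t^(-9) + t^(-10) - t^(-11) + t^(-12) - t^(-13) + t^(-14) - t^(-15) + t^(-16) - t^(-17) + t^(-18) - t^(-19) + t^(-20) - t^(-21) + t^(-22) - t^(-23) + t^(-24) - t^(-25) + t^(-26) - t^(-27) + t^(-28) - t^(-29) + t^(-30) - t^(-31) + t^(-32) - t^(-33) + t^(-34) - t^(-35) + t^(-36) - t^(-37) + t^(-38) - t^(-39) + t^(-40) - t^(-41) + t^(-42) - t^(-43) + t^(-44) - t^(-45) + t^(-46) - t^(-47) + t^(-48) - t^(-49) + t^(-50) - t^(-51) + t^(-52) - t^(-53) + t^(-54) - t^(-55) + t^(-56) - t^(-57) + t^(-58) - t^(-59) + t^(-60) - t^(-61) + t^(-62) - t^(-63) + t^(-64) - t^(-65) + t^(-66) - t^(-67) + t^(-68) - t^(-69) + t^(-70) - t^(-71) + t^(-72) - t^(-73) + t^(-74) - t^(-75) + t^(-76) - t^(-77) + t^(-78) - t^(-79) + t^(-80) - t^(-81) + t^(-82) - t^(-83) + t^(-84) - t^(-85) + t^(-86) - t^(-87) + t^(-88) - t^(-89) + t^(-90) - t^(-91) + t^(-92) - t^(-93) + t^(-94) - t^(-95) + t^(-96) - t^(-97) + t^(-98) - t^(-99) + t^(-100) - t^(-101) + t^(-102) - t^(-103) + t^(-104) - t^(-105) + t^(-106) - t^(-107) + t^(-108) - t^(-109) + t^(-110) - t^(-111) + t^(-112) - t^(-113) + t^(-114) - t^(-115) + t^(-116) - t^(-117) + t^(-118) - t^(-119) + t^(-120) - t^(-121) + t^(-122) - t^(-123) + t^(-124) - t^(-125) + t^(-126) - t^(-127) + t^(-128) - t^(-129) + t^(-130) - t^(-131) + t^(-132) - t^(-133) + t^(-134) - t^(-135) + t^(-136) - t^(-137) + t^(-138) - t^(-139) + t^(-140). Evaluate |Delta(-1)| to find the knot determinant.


Step 1: The polynomial has 281 terms with alternating signs, exponents from 140 down to -140.
Step 2: Substitute t = -1. The i-th term has coefficient (-1)^i and exponent (m-i),
  so its value is (-1)^i * (-1)^(m-i) = (-1)^m = 1 for every i.
Step 3: All 281 terms equal 1, so Delta(-1) = 281 * (1) = 281
Step 4: |Delta(-1)| = 281

281


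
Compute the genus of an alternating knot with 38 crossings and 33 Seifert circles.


For alternating knots, g = (c - s + 1)/2.
= (38 - 33 + 1)/2
= 6/2 = 3

3


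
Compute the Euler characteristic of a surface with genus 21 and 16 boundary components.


chi = 2 - 2g - b
= 2 - 2*21 - 16
= 2 - 42 - 16 = -56

-56


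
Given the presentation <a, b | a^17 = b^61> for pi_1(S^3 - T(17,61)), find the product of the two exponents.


The relation is a^17 = b^61.
Product of exponents = 17 * 61
= 1037

1037


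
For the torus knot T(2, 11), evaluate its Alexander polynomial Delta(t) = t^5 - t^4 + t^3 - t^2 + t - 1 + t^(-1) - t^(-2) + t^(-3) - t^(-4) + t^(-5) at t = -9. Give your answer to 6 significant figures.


Substituting t = -9 into Delta(t) = t^5 - t^4 + t^3 - t^2 + t - 1 + t^(-1) - t^(-2) + t^(-3) - t^(-4) + t^(-5):
Term values: (-59049) + (-6561) + (-729) + (-81) + (-9) + (-1) + (-0.111111) + (-0.0123457) + (-0.00137174) + (-0.000152416) + (-1.69351e-05)
Sum = -66430.125
Rounded to 6 significant figures: -66430.1

-66430.1


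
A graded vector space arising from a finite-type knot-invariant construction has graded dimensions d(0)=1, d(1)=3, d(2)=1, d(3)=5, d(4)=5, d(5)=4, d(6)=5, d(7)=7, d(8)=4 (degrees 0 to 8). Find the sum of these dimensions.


Total dimension = d(0) + d(1) + ... + d(8)
= 1 + 3 + 1 + 5 + 5 + 4 + 5 + 7 + 4
= 35

35


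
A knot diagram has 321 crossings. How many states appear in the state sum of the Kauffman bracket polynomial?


Each crossing contributes 2 choices (A-smoothing or B-smoothing).
Total states = 2^321 = 4271974071841820164790043412339104229205409044713305539894083215644439451561281100045924173873152

4271974071841820164790043412339104229205409044713305539894083215644439451561281100045924173873152


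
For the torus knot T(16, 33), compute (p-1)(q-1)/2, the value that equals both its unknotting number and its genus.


For a torus knot T(p,q), both the unknotting number and genus equal (p-1)(q-1)/2.
= (16-1)(33-1)/2
= 15*32/2
= 480/2 = 240

240


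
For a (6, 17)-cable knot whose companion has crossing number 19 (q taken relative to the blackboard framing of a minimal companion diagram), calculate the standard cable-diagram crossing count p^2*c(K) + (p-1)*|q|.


Step 1: Each of the c(K) crossings of the companion diagram becomes p*p = p^2 crossings among the p parallel strands, and each of the |q| twists s_1 s_2 ... s_(p-1) adds (p-1) crossings.
  Crossings = p^2 * c(K) + (p-1)*|q|
Step 2: = 6^2 * 19 + (6-1)*17
Step 3: = 36*19 + 5*17
Step 4: = 684 + 85 = 769

769


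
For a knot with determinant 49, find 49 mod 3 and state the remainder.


Step 1: A knot is p-colorable if and only if p divides its determinant.
Step 2: Compute 49 mod 3.
49 = 16 * 3 + 1
Step 3: 49 mod 3 = 1
Step 4: The knot is 3-colorable: no

1


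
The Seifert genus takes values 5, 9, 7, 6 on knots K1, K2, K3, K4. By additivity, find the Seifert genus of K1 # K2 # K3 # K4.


The Seifert genus is additive under connected sum.
Seifert genus(K1 # K2 # K3 # K4) = (5) + (9) + (7) + (6)
= 27

27


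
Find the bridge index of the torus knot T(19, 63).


The bridge number of T(p,q) is min(p,q).
min(19, 63) = 19

19


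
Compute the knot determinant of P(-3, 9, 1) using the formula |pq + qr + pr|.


Step 1: Compute pq + qr + pr.
pq = (-3)*9 = -27
qr = 9*1 = 9
pr = (-3)*1 = -3
pq + qr + pr = -27 + 9 + (-3) = -21
Step 2: Take absolute value.
det(P(-3,9,1)) = |-21| = 21

21


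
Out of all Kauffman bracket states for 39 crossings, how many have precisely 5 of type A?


We choose which 5 of 39 crossings get A-smoothings.
C(39, 5) = 39! / (5! * 34!)
= 575757

575757


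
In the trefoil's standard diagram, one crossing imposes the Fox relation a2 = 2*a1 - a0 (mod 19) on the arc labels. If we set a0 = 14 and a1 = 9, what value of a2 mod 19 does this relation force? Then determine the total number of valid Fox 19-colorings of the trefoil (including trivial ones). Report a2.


Step 1: Apply the given crossing relation 2*a1 - a0 - a2 = 0 (mod 19).
  a2 = 2*a1 - a0 mod 19
  a2 = 2*9 - 14 mod 19
  a2 = 18 - 14 mod 19
  a2 = 4 mod 19 = 4
Step 2: The trefoil has determinant 3.
  Number of Fox p-colorings (p prime) is p^2 if p = 3, else p.
  Since 19 does not divide 3, only trivial (constant) colorings exist.
  (So the trial a0 = 14, a1 = 9 with a0 != a1 does NOT extend to a valid coloring of the whole trefoil: the other two crossing relations require 3*(a1 - a0) = 0 (mod 19), which fails.)
  Total colorings = 19
Step 3: a2 = 4, total Fox 19-colorings = 19

4


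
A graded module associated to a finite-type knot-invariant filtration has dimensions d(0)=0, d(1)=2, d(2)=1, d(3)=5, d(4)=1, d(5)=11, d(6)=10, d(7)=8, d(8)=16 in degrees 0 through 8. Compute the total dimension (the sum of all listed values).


Total dimension = d(0) + d(1) + ... + d(8)
= 0 + 2 + 1 + 5 + 1 + 11 + 10 + 8 + 16
= 54

54


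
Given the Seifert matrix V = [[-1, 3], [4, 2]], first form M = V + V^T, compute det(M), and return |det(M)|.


Step 1: Form V + V^T where V = [[-1, 3], [4, 2]]
  V^T = [[-1, 4], [3, 2]]
  V + V^T = [[-2, 7], [7, 4]]
Step 2: det(V + V^T) = (-2)*4 - 7*7
  = -8 - 49 = -57
Step 3: Knot determinant = |det(V + V^T)| = |-57| = 57

57


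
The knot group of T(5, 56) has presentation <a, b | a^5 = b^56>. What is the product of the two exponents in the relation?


The relation is a^5 = b^56.
Product of exponents = 5 * 56
= 280

280


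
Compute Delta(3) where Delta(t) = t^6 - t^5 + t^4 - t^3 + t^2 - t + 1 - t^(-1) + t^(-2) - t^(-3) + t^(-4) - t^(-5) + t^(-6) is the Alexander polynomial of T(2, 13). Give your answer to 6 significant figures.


Substituting t = 3 into Delta(t) = t^6 - t^5 + t^4 - t^3 + t^2 - t + 1 - t^(-1) + t^(-2) - t^(-3) + t^(-4) - t^(-5) + t^(-6):
Term values: (729) + (-243) + (81) + (-27) + (9) + (-3) + (1) + (-0.333333) + (0.111111) + (-0.037037) + (0.0123457) + (-0.00411523) + (0.00137174)
Sum = 546.7503429
Rounded to 6 significant figures: 546.75

546.75


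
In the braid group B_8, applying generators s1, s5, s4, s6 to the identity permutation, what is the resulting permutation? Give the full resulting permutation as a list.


Starting with identity [1, 2, 3, 4, 5, 6, 7, 8].
Apply generators in sequence:
  After s1: [2, 1, 3, 4, 5, 6, 7, 8]
  After s5: [2, 1, 3, 4, 6, 5, 7, 8]
  After s4: [2, 1, 3, 6, 4, 5, 7, 8]
  After s6: [2, 1, 3, 6, 4, 7, 5, 8]
Final permutation: [2, 1, 3, 6, 4, 7, 5, 8]

[2, 1, 3, 6, 4, 7, 5, 8]


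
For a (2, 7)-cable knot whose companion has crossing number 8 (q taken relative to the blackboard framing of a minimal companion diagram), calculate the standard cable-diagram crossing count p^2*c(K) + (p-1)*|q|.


Step 1: Each of the c(K) crossings of the companion diagram becomes p*p = p^2 crossings among the p parallel strands, and each of the |q| twists s_1 s_2 ... s_(p-1) adds (p-1) crossings.
  Crossings = p^2 * c(K) + (p-1)*|q|
Step 2: = 2^2 * 8 + (2-1)*7
Step 3: = 4*8 + 1*7
Step 4: = 32 + 7 = 39

39


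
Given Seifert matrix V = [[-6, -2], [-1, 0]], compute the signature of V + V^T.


Step 1: V + V^T = [[-12, -3], [-3, 0]]
Step 2: trace = -12, det = -9
Step 3: Discriminant = (-12)^2 - 4*(-9) = 180
Step 4: Eigenvalues: 0.708204, -12.7082
Step 5: Signature = (# positive eigenvalues) - (# negative eigenvalues) = 0

0


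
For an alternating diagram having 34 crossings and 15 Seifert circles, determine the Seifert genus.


For alternating knots, g = (c - s + 1)/2.
= (34 - 15 + 1)/2
= 20/2 = 10

10


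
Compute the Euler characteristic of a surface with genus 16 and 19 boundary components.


chi = 2 - 2g - b
= 2 - 2*16 - 19
= 2 - 32 - 19 = -49

-49


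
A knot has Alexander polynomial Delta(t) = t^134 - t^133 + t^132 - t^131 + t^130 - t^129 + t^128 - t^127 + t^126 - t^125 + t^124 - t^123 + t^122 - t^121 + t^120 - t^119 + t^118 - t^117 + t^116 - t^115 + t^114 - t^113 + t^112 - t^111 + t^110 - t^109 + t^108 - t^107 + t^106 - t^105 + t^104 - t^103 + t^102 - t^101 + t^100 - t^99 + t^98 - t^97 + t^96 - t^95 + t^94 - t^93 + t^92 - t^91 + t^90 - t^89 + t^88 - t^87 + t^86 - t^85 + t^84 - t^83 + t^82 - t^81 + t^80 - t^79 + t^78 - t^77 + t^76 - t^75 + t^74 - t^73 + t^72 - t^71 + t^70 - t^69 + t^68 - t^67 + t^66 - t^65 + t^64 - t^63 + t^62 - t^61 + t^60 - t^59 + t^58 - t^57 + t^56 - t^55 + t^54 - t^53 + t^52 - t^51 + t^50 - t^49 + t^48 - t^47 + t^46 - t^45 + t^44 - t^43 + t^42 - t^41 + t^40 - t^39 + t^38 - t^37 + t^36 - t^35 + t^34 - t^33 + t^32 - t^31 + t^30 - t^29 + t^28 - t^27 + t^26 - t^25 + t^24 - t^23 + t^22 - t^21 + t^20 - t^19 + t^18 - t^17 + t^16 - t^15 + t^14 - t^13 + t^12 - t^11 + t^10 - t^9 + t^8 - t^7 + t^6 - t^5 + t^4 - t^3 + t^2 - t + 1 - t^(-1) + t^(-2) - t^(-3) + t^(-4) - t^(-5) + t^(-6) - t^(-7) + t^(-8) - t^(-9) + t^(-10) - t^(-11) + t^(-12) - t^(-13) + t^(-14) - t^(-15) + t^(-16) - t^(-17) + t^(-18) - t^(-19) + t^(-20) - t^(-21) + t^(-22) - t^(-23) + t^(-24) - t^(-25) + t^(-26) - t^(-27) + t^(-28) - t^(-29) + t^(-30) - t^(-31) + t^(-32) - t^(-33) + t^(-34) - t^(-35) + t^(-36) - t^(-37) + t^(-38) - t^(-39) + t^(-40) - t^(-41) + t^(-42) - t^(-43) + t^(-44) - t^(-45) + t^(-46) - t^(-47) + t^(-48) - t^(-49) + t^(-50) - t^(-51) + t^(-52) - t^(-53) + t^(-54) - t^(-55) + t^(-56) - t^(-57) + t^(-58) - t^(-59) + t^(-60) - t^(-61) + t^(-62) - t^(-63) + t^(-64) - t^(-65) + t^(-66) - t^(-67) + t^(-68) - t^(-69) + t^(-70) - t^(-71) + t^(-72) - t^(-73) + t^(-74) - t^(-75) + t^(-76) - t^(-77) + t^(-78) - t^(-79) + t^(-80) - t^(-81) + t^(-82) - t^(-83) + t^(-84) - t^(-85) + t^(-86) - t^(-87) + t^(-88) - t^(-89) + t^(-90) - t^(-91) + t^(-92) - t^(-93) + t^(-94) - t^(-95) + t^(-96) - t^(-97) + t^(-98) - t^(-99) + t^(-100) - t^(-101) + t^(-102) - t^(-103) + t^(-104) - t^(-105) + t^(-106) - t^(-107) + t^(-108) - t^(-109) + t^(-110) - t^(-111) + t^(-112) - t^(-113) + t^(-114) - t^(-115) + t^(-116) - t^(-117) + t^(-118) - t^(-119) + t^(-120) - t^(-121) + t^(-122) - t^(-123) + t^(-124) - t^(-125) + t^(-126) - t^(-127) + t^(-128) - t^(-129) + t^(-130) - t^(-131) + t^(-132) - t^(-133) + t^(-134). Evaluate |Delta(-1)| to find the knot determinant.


Step 1: The polynomial has 269 terms with alternating signs, exponents from 134 down to -134.
Step 2: Substitute t = -1. The i-th term has coefficient (-1)^i and exponent (m-i),
  so its value is (-1)^i * (-1)^(m-i) = (-1)^m = 1 for every i.
Step 3: All 269 terms equal 1, so Delta(-1) = 269 * (1) = 269
Step 4: |Delta(-1)| = 269

269


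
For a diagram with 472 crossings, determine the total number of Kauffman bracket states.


Each crossing contributes 2 choices (A-smoothing or B-smoothing).
Total states = 2^472 = 12194330274671844653834364178879555881830461494785043558043581873536608354764709453594945715091765512343073949692994620685343654997219864477696

12194330274671844653834364178879555881830461494785043558043581873536608354764709453594945715091765512343073949692994620685343654997219864477696


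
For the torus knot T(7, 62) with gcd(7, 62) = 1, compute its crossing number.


For a torus knot T(p, q) with gcd(p,q)=1,
the crossing number is min(p*(q-1), q*(p-1)).
p*(q-1) = 7*61 = 427
q*(p-1) = 62*6 = 372
min(427, 372) = 372

372


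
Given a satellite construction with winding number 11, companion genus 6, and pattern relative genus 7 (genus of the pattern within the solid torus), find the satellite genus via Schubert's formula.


Schubert: g(satellite) = g_rel(pattern) + |winding| * g(companion),
where g_rel(pattern) is the genus of the pattern relative to the solid torus.
= 7 + 11 * 6
= 7 + 66 = 73

73


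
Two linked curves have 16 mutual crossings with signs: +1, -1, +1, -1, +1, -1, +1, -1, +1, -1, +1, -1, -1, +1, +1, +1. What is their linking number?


Step 1: Count positive crossings: 9
Step 2: Count negative crossings: 7
Step 3: Sum of signs = 9 - 7 = 2
Step 4: Linking number = sum/2 = 2/2 = 1

1


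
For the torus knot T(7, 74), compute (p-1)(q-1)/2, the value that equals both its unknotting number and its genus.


For a torus knot T(p,q), both the unknotting number and genus equal (p-1)(q-1)/2.
= (7-1)(74-1)/2
= 6*73/2
= 438/2 = 219

219


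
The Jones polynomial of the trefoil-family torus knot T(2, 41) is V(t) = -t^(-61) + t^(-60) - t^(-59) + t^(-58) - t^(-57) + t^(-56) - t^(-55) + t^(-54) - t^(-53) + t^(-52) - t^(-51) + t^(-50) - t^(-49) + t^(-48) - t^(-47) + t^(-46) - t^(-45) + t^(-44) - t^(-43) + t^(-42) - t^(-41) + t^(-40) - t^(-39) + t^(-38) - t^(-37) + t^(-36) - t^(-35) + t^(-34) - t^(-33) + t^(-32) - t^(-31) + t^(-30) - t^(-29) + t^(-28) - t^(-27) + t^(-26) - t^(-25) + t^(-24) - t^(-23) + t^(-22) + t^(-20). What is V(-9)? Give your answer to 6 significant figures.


Substituting t = -9 into V(t) = -t^(-61) + t^(-60) - t^(-59) + t^(-58) - t^(-57) + t^(-56) - t^(-55) + t^(-54) - t^(-53) + t^(-52) - t^(-51) + t^(-50) - t^(-49) + t^(-48) - t^(-47) + t^(-46) - t^(-45) + t^(-44) - t^(-43) + t^(-42) - t^(-41) + t^(-40) - t^(-39) + t^(-38) - t^(-37) + t^(-36) - t^(-35) + t^(-34) - t^(-33) + t^(-32) - t^(-31) + t^(-30) - t^(-29) + t^(-28) - t^(-27) + t^(-26) - t^(-25) + t^(-24) - t^(-23) + t^(-22) + t^(-20):
  (-)t^(-61) = 6.18311e-59
  (+)t^(-60) = 5.5648e-58
  (-)t^(-59) = 5.00832e-57
  (+)t^(-58) = 4.50749e-56
  (-)t^(-57) = 4.05674e-55
  (+)t^(-56) = 3.65106e-54
  (-)t^(-55) = 3.28596e-53
  (+)t^(-54) = 2.95736e-52
  (-)t^(-53) = 2.66163e-51
  (+)t^(-52) = 2.39546e-50
  (-)t^(-51) = 2.15592e-49
  (+)t^(-50) = 1.94033e-48
  (-)t^(-49) = 1.74629e-47
  (+)t^(-48) = 1.57166e-46
  (-)t^(-47) = 1.4145e-45
  (+)t^(-46) = 1.27305e-44
  (-)t^(-45) = 1.14574e-43
  (+)t^(-44) = 1.03117e-42
  (-)t^(-43) = 9.28052e-42
  (+)t^(-42) = 8.35246e-41
  (-)t^(-41) = 7.51722e-40
  (+)t^(-40) = 6.7655e-39
  (-)t^(-39) = 6.08895e-38
  (+)t^(-38) = 5.48005e-37
  (-)t^(-37) = 4.93205e-36
  (+)t^(-36) = 4.43884e-35
  (-)t^(-35) = 3.99496e-34
  (+)t^(-34) = 3.59546e-33
  (-)t^(-33) = 3.23592e-32
  (+)t^(-32) = 2.91232e-31
  (-)t^(-31) = 2.62109e-30
  (+)t^(-30) = 2.35898e-29
  (-)t^(-29) = 2.12308e-28
  (+)t^(-28) = 1.91078e-27
  (-)t^(-27) = 1.7197e-26
  (+)t^(-26) = 1.54773e-25
  (-)t^(-25) = 1.39296e-24
  (+)t^(-24) = 1.25366e-23
  (-)t^(-23) = 1.12829e-22
  (+)t^(-22) = 1.01546e-21
  (+)t^(-20) = 8.22526e-20
Sum = (6.18311e-59) + (5.5648e-58) + (5.00832e-57) + (4.50749e-56) + (4.05674e-55) + (3.65106e-54) + (3.28596e-53) + (2.95736e-52) + (2.66163e-51) + (2.39546e-50) + (2.15592e-49) + (1.94033e-48) + (1.74629e-47) + (1.57166e-46) + (1.4145e-45) + (1.27305e-44) + (1.14574e-43) + (1.03117e-42) + (9.28052e-42) + (8.35246e-41) + (7.51722e-40) + (6.7655e-39) + (6.08895e-38) + (5.48005e-37) + (4.93205e-36) + (4.43884e-35) + (3.99496e-34) + (3.59546e-33) + (3.23592e-32) + (2.91232e-31) + (2.62109e-30) + (2.35898e-29) + (2.12308e-28) + (1.91078e-27) + (1.7197e-26) + (1.54773e-25) + (1.39296e-24) + (1.25366e-23) + (1.12829e-22) + (1.01546e-21) + (8.22526e-20)
= 8.339503109e-20
Rounded to 6 significant figures: 8.3395e-20

8.3395e-20


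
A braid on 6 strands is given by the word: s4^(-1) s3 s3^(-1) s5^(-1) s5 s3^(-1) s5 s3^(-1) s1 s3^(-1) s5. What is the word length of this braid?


The word length counts the number of generators (including inverses).
Listing each generator: s4^(-1), s3, s3^(-1), s5^(-1), s5, s3^(-1), s5, s3^(-1), s1, s3^(-1), s5
There are 11 generators in this braid word.

11


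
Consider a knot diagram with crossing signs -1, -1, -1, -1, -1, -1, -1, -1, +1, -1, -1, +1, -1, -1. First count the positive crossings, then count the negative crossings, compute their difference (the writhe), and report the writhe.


Step 1: Count positive crossings (+1).
Positive crossings: 2
Step 2: Count negative crossings (-1).
Negative crossings: 12
Step 3: Writhe = (positive) - (negative)
w = 2 - 12 = -10
Step 4: |w| = 10, and w is negative

-10


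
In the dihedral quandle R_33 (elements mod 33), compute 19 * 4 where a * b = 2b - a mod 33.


19 * 4 = 2*4 - 19 mod 33
= 8 - 19 mod 33
= -11 mod 33 = 22

22


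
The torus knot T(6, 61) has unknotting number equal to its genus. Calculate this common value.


For a torus knot T(p,q), both the unknotting number and genus equal (p-1)(q-1)/2.
= (6-1)(61-1)/2
= 5*60/2
= 300/2 = 150

150


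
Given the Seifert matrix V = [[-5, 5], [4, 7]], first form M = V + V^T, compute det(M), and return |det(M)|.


Step 1: Form V + V^T where V = [[-5, 5], [4, 7]]
  V^T = [[-5, 4], [5, 7]]
  V + V^T = [[-10, 9], [9, 14]]
Step 2: det(V + V^T) = (-10)*14 - 9*9
  = -140 - 81 = -221
Step 3: Knot determinant = |det(V + V^T)| = |-221| = 221

221


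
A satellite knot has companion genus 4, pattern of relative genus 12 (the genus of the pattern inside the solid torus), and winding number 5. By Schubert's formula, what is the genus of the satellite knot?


Schubert: g(satellite) = g_rel(pattern) + |winding| * g(companion),
where g_rel(pattern) is the genus of the pattern relative to the solid torus.
= 12 + 5 * 4
= 12 + 20 = 32

32


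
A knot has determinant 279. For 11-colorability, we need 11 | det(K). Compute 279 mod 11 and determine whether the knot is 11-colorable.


Step 1: A knot is p-colorable if and only if p divides its determinant.
Step 2: Compute 279 mod 11.
279 = 25 * 11 + 4
Step 3: 279 mod 11 = 4
Step 4: The knot is 11-colorable: no

4


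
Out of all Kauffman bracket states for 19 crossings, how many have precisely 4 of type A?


We choose which 4 of 19 crossings get A-smoothings.
C(19, 4) = 19! / (4! * 15!)
= 3876

3876


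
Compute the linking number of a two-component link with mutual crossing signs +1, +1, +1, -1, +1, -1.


Step 1: Count positive crossings: 4
Step 2: Count negative crossings: 2
Step 3: Sum of signs = 4 - 2 = 2
Step 4: Linking number = sum/2 = 2/2 = 1

1


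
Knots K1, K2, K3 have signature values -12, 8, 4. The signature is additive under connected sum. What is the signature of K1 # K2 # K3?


The signature is additive under connected sum.
signature(K1 # K2 # K3) = (-12) + (8) + (4)
= 0

0


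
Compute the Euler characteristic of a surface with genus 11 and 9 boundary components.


chi = 2 - 2g - b
= 2 - 2*11 - 9
= 2 - 22 - 9 = -29

-29


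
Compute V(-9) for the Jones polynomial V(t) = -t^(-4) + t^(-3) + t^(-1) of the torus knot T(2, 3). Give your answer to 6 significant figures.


Substituting t = -9 into V(t) = -t^(-4) + t^(-3) + t^(-1):
  (-)t^(-4) = -0.000152416
  (+)t^(-3) = -0.00137174
  (+)t^(-1) = -0.111111
Sum = (-0.000152416) + (-0.00137174) + (-0.111111)
= -0.112635269
Rounded to 6 significant figures: -0.112635

-0.112635


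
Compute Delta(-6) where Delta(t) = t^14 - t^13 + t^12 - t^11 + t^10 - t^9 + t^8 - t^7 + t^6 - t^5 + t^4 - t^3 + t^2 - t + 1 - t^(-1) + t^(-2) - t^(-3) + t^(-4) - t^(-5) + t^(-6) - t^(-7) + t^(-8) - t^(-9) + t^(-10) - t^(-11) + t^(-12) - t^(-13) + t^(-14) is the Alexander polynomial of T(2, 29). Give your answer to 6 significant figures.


Substituting t = -6 into Delta(t) = t^14 - t^13 + t^12 - t^11 + t^10 - t^9 + t^8 - t^7 + t^6 - t^5 + t^4 - t^3 + t^2 - t + 1 - t^(-1) + t^(-2) - t^(-3) + t^(-4) - t^(-5) + t^(-6) - t^(-7) + t^(-8) - t^(-9) + t^(-10) - t^(-11) + t^(-12) - t^(-13) + t^(-14):
Term values: (78364164096) + (13060694016) + (2176782336) + (362797056) + (60466176) + (10077696) + (1679616) + (279936) + (46656) + (7776) + (1296) + (216) + (36) + (6) + (1) + (0.166667) + (0.0277778) + (0.00462963) + (0.000771605) + (0.000128601) + (2.14335e-05) + (3.57225e-06) + (5.95374e-07) + (9.9229e-08) + (1.65382e-08) + (2.75636e-09) + (4.59394e-10) + (7.65656e-11) + (1.27609e-11)
Sum = 9.403699692e+10
Rounded to 6 significant figures: 9.4037e+10

9.4037e+10


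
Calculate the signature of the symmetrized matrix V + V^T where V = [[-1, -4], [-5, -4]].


Step 1: V + V^T = [[-2, -9], [-9, -8]]
Step 2: trace = -10, det = -65
Step 3: Discriminant = (-10)^2 - 4*(-65) = 360
Step 4: Eigenvalues: 4.48683, -14.4868
Step 5: Signature = (# positive eigenvalues) - (# negative eigenvalues) = 0

0


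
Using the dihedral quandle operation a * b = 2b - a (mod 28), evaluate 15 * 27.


15 * 27 = 2*27 - 15 mod 28
= 54 - 15 mod 28
= 39 mod 28 = 11

11


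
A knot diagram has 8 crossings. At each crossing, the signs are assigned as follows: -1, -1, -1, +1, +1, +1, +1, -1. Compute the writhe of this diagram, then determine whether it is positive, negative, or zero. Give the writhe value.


Step 1: Count positive crossings (+1).
Positive crossings: 4
Step 2: Count negative crossings (-1).
Negative crossings: 4
Step 3: Writhe = (positive) - (negative)
w = 4 - 4 = 0
Step 4: |w| = 0, and w is zero

0


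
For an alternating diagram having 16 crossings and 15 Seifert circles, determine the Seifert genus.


For alternating knots, g = (c - s + 1)/2.
= (16 - 15 + 1)/2
= 2/2 = 1

1


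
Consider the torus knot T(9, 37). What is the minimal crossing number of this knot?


For a torus knot T(p, q) with gcd(p,q)=1,
the crossing number is min(p*(q-1), q*(p-1)).
p*(q-1) = 9*36 = 324
q*(p-1) = 37*8 = 296
min(324, 296) = 296

296


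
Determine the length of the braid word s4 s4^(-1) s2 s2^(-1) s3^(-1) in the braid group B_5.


The word length counts the number of generators (including inverses).
Listing each generator: s4, s4^(-1), s2, s2^(-1), s3^(-1)
There are 5 generators in this braid word.

5


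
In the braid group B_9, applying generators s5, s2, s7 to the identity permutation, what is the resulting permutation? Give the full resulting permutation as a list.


Starting with identity [1, 2, 3, 4, 5, 6, 7, 8, 9].
Apply generators in sequence:
  After s5: [1, 2, 3, 4, 6, 5, 7, 8, 9]
  After s2: [1, 3, 2, 4, 6, 5, 7, 8, 9]
  After s7: [1, 3, 2, 4, 6, 5, 8, 7, 9]
Final permutation: [1, 3, 2, 4, 6, 5, 8, 7, 9]

[1, 3, 2, 4, 6, 5, 8, 7, 9]


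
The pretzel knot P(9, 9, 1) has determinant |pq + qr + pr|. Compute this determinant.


Step 1: Compute pq + qr + pr.
pq = 9*9 = 81
qr = 9*1 = 9
pr = 9*1 = 9
pq + qr + pr = 81 + 9 + 9 = 99
Step 2: Take absolute value.
det(P(9,9,1)) = |99| = 99

99


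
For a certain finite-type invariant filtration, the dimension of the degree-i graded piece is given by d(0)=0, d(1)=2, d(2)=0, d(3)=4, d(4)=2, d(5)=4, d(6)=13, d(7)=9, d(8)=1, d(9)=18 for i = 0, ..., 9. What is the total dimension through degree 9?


Total dimension = d(0) + d(1) + ... + d(9)
= 0 + 2 + 0 + 4 + 2 + 4 + 13 + 9 + 1 + 18
= 53

53


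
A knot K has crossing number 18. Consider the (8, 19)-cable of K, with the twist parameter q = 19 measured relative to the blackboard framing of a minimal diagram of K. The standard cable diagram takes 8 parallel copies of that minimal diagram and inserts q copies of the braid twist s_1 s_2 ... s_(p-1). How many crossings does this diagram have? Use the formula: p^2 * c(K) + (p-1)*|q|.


Step 1: Each of the c(K) crossings of the companion diagram becomes p*p = p^2 crossings among the p parallel strands, and each of the |q| twists s_1 s_2 ... s_(p-1) adds (p-1) crossings.
  Crossings = p^2 * c(K) + (p-1)*|q|
Step 2: = 8^2 * 18 + (8-1)*19
Step 3: = 64*18 + 7*19
Step 4: = 1152 + 133 = 1285

1285


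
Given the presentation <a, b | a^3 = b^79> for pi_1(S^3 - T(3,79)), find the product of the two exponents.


The relation is a^3 = b^79.
Product of exponents = 3 * 79
= 237

237


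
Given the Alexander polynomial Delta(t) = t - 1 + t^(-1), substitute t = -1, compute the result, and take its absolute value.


Step 1: The polynomial has 3 terms with alternating signs, exponents from 1 down to -1.
Step 2: Substitute t = -1. The i-th term has coefficient (-1)^i and exponent (m-i),
  so its value is (-1)^i * (-1)^(m-i) = (-1)^m = -1 for every i.
Step 3: All 3 terms equal -1, so Delta(-1) = 3 * (-1) = -3
Step 4: |Delta(-1)| = 3

3


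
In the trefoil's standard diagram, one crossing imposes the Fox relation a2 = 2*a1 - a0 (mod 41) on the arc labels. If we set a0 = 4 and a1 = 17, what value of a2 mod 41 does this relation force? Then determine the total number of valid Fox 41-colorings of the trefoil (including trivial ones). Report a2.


Step 1: Apply the given crossing relation 2*a1 - a0 - a2 = 0 (mod 41).
  a2 = 2*a1 - a0 mod 41
  a2 = 2*17 - 4 mod 41
  a2 = 34 - 4 mod 41
  a2 = 30 mod 41 = 30
Step 2: The trefoil has determinant 3.
  Number of Fox p-colorings (p prime) is p^2 if p = 3, else p.
  Since 41 does not divide 3, only trivial (constant) colorings exist.
  (So the trial a0 = 4, a1 = 17 with a0 != a1 does NOT extend to a valid coloring of the whole trefoil: the other two crossing relations require 3*(a1 - a0) = 0 (mod 41), which fails.)
  Total colorings = 41
Step 3: a2 = 30, total Fox 41-colorings = 41

30


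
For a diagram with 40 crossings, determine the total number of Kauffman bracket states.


Each crossing contributes 2 choices (A-smoothing or B-smoothing).
Total states = 2^40 = 1099511627776

1099511627776


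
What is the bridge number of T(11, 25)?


The bridge number of T(p,q) is min(p,q).
min(11, 25) = 11

11


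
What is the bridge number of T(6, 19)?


The bridge number of T(p,q) is min(p,q).
min(6, 19) = 6

6


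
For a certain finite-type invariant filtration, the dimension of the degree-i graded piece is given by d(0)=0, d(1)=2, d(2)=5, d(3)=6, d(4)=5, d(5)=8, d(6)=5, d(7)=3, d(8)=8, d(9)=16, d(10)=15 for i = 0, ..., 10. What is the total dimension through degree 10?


Total dimension = d(0) + d(1) + ... + d(10)
= 0 + 2 + 5 + 6 + 5 + 8 + 5 + 3 + 8 + 16 + 15
= 73

73


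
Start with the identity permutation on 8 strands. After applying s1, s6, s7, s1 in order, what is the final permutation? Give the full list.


Starting with identity [1, 2, 3, 4, 5, 6, 7, 8].
Apply generators in sequence:
  After s1: [2, 1, 3, 4, 5, 6, 7, 8]
  After s6: [2, 1, 3, 4, 5, 7, 6, 8]
  After s7: [2, 1, 3, 4, 5, 7, 8, 6]
  After s1: [1, 2, 3, 4, 5, 7, 8, 6]
Final permutation: [1, 2, 3, 4, 5, 7, 8, 6]

[1, 2, 3, 4, 5, 7, 8, 6]


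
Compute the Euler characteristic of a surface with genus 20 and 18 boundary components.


chi = 2 - 2g - b
= 2 - 2*20 - 18
= 2 - 40 - 18 = -56

-56


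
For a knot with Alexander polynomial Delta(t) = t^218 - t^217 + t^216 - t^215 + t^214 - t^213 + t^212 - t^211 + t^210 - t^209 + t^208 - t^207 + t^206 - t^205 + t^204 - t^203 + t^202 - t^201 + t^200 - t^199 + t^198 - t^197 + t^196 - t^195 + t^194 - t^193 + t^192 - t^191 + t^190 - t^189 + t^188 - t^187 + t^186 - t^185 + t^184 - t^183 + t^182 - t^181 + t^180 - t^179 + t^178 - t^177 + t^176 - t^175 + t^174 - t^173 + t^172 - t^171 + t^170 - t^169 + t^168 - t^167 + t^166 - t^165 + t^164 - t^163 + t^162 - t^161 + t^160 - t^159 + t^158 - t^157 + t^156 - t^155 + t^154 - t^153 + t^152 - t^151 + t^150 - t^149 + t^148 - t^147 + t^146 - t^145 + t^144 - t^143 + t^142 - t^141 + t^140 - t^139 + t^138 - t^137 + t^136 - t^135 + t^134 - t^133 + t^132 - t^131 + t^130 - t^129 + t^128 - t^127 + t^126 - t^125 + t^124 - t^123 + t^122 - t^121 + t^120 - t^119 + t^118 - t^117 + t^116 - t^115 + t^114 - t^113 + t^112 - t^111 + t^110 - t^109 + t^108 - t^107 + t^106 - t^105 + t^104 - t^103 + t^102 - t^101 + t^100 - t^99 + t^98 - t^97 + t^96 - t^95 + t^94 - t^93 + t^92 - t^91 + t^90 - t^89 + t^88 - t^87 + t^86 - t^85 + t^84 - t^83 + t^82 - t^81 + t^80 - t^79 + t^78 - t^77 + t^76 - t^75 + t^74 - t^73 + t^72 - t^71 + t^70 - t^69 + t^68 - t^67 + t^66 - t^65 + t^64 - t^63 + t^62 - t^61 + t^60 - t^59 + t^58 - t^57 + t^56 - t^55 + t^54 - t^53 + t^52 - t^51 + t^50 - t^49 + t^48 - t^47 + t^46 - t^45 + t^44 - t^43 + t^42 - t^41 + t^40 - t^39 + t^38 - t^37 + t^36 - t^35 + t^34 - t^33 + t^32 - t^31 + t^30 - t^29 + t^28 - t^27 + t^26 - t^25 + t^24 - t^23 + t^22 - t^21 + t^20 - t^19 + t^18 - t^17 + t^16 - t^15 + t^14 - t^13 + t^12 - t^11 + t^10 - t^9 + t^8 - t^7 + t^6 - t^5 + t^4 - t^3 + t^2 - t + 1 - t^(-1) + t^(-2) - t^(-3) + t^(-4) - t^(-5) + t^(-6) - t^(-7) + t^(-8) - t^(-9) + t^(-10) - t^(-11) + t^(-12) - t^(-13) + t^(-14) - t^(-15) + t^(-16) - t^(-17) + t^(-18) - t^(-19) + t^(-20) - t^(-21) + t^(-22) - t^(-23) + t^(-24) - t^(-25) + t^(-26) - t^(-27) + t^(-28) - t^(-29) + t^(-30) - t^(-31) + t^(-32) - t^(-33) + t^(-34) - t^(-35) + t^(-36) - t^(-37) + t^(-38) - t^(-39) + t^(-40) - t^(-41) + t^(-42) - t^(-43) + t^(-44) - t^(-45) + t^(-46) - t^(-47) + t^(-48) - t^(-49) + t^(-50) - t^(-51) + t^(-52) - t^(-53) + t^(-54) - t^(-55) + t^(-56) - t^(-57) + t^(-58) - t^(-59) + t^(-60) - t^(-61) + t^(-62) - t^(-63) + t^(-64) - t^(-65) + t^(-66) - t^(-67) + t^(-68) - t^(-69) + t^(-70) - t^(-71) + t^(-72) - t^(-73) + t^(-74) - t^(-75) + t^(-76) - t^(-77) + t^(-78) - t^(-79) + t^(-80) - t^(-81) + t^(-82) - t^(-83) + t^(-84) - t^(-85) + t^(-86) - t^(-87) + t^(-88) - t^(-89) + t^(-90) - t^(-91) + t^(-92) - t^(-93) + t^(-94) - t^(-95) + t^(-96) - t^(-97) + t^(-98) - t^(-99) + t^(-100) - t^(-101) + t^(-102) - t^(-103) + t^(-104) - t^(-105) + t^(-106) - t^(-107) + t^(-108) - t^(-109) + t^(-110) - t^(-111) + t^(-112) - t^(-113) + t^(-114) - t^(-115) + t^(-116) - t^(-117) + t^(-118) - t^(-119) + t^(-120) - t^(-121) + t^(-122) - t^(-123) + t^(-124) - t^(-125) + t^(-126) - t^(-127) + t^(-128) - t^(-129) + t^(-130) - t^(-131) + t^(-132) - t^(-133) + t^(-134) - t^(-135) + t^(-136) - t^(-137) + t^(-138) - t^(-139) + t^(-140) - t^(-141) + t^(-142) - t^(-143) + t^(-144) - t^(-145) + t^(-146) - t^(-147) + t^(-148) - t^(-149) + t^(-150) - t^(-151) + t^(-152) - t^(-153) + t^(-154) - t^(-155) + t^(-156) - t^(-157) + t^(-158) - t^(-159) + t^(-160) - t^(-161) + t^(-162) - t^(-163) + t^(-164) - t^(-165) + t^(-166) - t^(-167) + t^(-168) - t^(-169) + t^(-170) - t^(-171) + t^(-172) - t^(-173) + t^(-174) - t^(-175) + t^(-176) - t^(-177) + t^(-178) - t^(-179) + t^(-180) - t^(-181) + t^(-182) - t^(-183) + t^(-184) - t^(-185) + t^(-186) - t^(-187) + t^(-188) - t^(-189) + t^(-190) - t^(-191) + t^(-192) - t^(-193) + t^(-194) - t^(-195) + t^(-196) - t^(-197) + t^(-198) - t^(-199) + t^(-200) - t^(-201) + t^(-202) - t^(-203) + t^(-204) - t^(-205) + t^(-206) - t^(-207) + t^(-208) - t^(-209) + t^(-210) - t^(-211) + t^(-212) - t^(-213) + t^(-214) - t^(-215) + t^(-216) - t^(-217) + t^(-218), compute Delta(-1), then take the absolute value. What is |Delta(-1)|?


Step 1: The polynomial has 437 terms with alternating signs, exponents from 218 down to -218.
Step 2: Substitute t = -1. The i-th term has coefficient (-1)^i and exponent (m-i),
  so its value is (-1)^i * (-1)^(m-i) = (-1)^m = 1 for every i.
Step 3: All 437 terms equal 1, so Delta(-1) = 437 * (1) = 437
Step 4: |Delta(-1)| = 437

437


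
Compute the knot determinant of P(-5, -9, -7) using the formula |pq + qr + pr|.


Step 1: Compute pq + qr + pr.
pq = (-5)*(-9) = 45
qr = (-9)*(-7) = 63
pr = (-5)*(-7) = 35
pq + qr + pr = 45 + 63 + 35 = 143
Step 2: Take absolute value.
det(P(-5,-9,-7)) = |143| = 143

143


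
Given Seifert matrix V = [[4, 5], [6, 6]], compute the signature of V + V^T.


Step 1: V + V^T = [[8, 11], [11, 12]]
Step 2: trace = 20, det = -25
Step 3: Discriminant = 20^2 - 4*(-25) = 500
Step 4: Eigenvalues: 21.1803, -1.18034
Step 5: Signature = (# positive eigenvalues) - (# negative eigenvalues) = 0

0


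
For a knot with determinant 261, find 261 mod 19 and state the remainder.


Step 1: A knot is p-colorable if and only if p divides its determinant.
Step 2: Compute 261 mod 19.
261 = 13 * 19 + 14
Step 3: 261 mod 19 = 14
Step 4: The knot is 19-colorable: no

14


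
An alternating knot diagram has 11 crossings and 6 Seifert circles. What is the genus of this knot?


For alternating knots, g = (c - s + 1)/2.
= (11 - 6 + 1)/2
= 6/2 = 3

3


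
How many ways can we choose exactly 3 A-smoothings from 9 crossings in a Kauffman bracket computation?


We choose which 3 of 9 crossings get A-smoothings.
C(9, 3) = 9! / (3! * 6!)
= 84

84


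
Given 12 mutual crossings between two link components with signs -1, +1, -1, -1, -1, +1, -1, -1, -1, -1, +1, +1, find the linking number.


Step 1: Count positive crossings: 4
Step 2: Count negative crossings: 8
Step 3: Sum of signs = 4 - 8 = -4
Step 4: Linking number = sum/2 = -4/2 = -2

-2


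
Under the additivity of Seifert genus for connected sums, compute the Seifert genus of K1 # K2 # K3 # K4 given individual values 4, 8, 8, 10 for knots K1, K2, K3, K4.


The Seifert genus is additive under connected sum.
Seifert genus(K1 # K2 # K3 # K4) = (4) + (8) + (8) + (10)
= 30

30


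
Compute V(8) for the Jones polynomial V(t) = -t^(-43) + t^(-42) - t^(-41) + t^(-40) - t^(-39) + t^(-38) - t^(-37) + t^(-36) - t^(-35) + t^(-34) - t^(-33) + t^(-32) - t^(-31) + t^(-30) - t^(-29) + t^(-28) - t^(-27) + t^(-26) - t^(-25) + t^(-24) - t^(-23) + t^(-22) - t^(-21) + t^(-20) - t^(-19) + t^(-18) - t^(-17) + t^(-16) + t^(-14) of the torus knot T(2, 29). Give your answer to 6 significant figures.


Substituting t = 8 into V(t) = -t^(-43) + t^(-42) - t^(-41) + t^(-40) - t^(-39) + t^(-38) - t^(-37) + t^(-36) - t^(-35) + t^(-34) - t^(-33) + t^(-32) - t^(-31) + t^(-30) - t^(-29) + t^(-28) - t^(-27) + t^(-26) - t^(-25) + t^(-24) - t^(-23) + t^(-22) - t^(-21) + t^(-20) - t^(-19) + t^(-18) - t^(-17) + t^(-16) + t^(-14):
  (-)t^(-43) = -1.46937e-39
  (+)t^(-42) = 1.17549e-38
  (-)t^(-41) = -9.40395e-38
  (+)t^(-40) = 7.52316e-37
  (-)t^(-39) = -6.01853e-36
  (+)t^(-38) = 4.81482e-35
  (-)t^(-37) = -3.85186e-34
  (+)t^(-36) = 3.08149e-33
  (-)t^(-35) = -2.46519e-32
  (+)t^(-34) = 1.97215e-31
  (-)t^(-33) = -1.57772e-30
  (+)t^(-32) = 1.26218e-29
  (-)t^(-31) = -1.00974e-28
  (+)t^(-30) = 8.07794e-28
  (-)t^(-29) = -6.46235e-27
  (+)t^(-28) = 5.16988e-26
  (-)t^(-27) = -4.1359e-25
  (+)t^(-26) = 3.30872e-24
  (-)t^(-25) = -2.64698e-23
  (+)t^(-24) = 2.11758e-22
  (-)t^(-23) = -1.69407e-21
  (+)t^(-22) = 1.35525e-20
  (-)t^(-21) = -1.0842e-19
  (+)t^(-20) = 8.67362e-19
  (-)t^(-19) = -6.93889e-18
  (+)t^(-18) = 5.55112e-17
  (-)t^(-17) = -4.44089e-16
  (+)t^(-16) = 3.55271e-15
  (+)t^(-14) = 2.27374e-13
Sum = (-1.46937e-39) + (1.17549e-38) + (-9.40395e-38) + (7.52316e-37) + (-6.01853e-36) + (4.81482e-35) + (-3.85186e-34) + (3.08149e-33) + (-2.46519e-32) + (1.97215e-31) + (-1.57772e-30) + (1.26218e-29) + (-1.00974e-28) + (8.07794e-28) + (-6.46235e-27) + (5.16988e-26) + (-4.1359e-25) + (3.30872e-24) + (-2.64698e-23) + (2.11758e-22) + (-1.69407e-21) + (1.35525e-20) + (-1.0842e-19) + (8.67362e-19) + (-6.93889e-18) + (5.55112e-17) + (-4.44089e-16) + (3.55271e-15) + (2.27374e-13)
= 2.305316432e-13
Rounded to 6 significant figures: 2.30532e-13

2.30532e-13
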